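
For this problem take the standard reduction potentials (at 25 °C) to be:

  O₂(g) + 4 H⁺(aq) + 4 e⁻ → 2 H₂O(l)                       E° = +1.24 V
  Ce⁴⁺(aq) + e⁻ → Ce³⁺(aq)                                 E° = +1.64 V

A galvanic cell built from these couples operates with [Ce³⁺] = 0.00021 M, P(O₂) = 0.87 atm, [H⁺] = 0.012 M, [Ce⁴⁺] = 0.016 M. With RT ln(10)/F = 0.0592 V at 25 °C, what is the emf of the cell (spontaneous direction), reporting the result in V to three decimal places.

+0.626 V

Ce⁴⁺/Ce³⁺ is the cathode (higher E°), O₂/H₂O the anode: E°cell = +1.64 − (+1.24) = +0.40 V, n = 4.
Overall: 4 Ce⁴⁺(aq) + 2 H₂O(l) → 4 Ce³⁺(aq) + O₂(g) + 4 H⁺(aq)
Q = [Ce³⁺]^4·P(O₂)·[H⁺]^4 / ([Ce⁴⁺]^4); log Q = -15.271.
E = E° − (0.0592/n) log Q = +0.40 − (0.0592/4)(-15.271) = +0.626 V.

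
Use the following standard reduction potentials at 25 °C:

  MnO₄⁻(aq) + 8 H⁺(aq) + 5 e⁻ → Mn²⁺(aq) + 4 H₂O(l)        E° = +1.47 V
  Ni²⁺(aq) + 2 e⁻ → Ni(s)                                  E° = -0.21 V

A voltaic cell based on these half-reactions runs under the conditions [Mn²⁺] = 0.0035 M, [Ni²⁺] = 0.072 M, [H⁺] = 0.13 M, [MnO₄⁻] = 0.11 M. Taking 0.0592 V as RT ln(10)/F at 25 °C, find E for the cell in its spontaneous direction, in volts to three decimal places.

+1.648 V

MnO₄⁻/Mn²⁺ is the cathode (higher E°), Ni²⁺/Ni the anode: E°cell = +1.47 − (-0.21) = +1.68 V, n = 10.
Overall: 2 MnO₄⁻(aq) + 16 H⁺(aq) + 5 Ni(s) → 2 Mn²⁺(aq) + 8 H₂O(l) + 5 Ni²⁺(aq)
Q = [Mn²⁺]^2·[Ni²⁺]^5 / ([MnO₄⁻]^2·[H⁺]^16); log Q = 5.469.
E = E° − (0.0592/n) log Q = +1.68 − (0.0592/10)(5.469) = +1.648 V.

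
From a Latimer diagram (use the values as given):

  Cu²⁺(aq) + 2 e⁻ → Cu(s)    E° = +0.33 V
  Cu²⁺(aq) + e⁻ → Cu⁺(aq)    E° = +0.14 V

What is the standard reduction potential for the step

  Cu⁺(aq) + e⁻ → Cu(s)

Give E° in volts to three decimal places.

Sequential free energies add, so n₃E°₃ = n₁E°₁ + n₂E°₂.
With n₃ = 2, and the known step contributing 1×(+0.14) V, the unknown satisfies 1·E° = 2×(+0.33) − 1×(+0.14) = +0.520.
E° = +0.520 / 1 = +0.520 V.

+0.520 V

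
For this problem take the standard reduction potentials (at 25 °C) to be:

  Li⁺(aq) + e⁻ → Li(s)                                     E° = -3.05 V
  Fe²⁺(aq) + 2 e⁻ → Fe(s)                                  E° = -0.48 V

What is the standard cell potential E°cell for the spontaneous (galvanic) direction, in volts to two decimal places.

The Fe²⁺/Fe couple has the higher reduction potential, so it is the cathode; Li⁺/Li is oxidised at the anode.
E°cell = E°(cathode) − E°(anode) = (-0.48) − (-3.05) = +2.57 V.

+2.57 V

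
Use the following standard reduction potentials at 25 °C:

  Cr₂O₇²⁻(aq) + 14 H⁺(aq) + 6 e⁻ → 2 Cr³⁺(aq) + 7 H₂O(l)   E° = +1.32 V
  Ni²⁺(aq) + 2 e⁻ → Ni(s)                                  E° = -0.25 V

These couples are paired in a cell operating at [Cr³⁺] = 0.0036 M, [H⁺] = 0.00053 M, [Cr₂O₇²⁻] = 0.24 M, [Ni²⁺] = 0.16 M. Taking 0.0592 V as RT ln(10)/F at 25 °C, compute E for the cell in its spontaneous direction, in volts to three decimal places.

Cr₂O₇²⁻/Cr³⁺ is the cathode (higher E°), Ni²⁺/Ni the anode: E°cell = +1.32 − (-0.25) = +1.57 V, n = 6.
Overall: Cr₂O₇²⁻(aq) + 14 H⁺(aq) + 3 Ni(s) → 2 Cr³⁺(aq) + 7 H₂O(l) + 3 Ni²⁺(aq)
Q = [Cr³⁺]^2·[Ni²⁺]^3 / ([Cr₂O₇²⁻]·[H⁺]^14); log Q = 39.205.
E = E° − (0.0592/n) log Q = +1.57 − (0.0592/6)(39.205) = +1.183 V.

+1.183 V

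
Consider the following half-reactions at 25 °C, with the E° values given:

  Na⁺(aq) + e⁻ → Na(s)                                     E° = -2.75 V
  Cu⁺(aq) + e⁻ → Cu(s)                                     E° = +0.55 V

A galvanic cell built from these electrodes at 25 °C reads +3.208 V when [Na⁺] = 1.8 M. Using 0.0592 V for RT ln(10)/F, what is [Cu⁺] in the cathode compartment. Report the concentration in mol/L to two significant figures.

0.050 M

Cu⁺/Cu is the cathode, Na⁺/Na the anode: E°cell = +3.30 V, n = 1.
Overall reaction: Cu⁺(aq) + Na(s) → Cu(s) + Na⁺(aq); Q = [Na⁺]^1/[Cu⁺]^1.
From E = E° − (0.0592/n) log Q: log Q = (E° − E)·n/0.0592 = (+3.30 − (+3.208))·1/0.0592 = 1.5541.
So 1·log[Cu⁺] = 1·log(1.8) − log Q = 0.2553 − (1.5541) = -1.2988; [Cu⁺] = 10^(-1.2988) ≈ 0.050 M.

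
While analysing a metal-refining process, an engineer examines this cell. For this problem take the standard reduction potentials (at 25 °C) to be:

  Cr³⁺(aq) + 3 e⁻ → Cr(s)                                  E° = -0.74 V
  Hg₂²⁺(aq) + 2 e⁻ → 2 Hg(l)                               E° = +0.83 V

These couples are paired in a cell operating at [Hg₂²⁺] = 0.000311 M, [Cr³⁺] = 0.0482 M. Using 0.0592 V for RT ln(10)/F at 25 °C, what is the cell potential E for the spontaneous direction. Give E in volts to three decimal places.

+1.492 V

Hg₂²⁺/Hg is the cathode (higher E°), Cr³⁺/Cr the anode: E°cell = +0.83 − (-0.74) = +1.57 V, n = 6.
Overall: 3 Hg₂²⁺(aq) + 2 Cr(s) → 6 Hg(l) + 2 Cr³⁺(aq)
Q = [Cr³⁺]^2 / ([Hg₂²⁺]^3); log Q = 7.888.
E = E° − (0.0592/n) log Q = +1.57 − (0.0592/6)(7.888) = +1.492 V.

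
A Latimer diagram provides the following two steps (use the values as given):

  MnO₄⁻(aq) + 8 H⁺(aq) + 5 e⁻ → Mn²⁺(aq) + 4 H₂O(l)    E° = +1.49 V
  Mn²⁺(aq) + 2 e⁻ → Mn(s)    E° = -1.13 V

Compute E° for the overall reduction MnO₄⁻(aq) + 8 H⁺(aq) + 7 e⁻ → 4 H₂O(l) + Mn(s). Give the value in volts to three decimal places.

+0.741 V

Since ΔG° = −nFE° is additive over sequential reductions, n₃E°₃ = n₁E°₁ + n₂E°₂.
E°₃ = (5×+1.49 + 2×-1.13) / 7 = (+5.190) / 7 = +0.741 V.
Simply averaging or adding the two E° values would be wrong; the electron-weighted sum is required.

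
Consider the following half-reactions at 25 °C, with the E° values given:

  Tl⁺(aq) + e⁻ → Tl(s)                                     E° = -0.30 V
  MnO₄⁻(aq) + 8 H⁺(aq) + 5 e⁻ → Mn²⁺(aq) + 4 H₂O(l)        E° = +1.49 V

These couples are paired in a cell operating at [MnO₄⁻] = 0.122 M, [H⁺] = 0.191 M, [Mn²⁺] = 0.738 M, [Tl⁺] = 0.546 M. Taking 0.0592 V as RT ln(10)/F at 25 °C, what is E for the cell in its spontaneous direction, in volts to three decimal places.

+1.728 V

MnO₄⁻/Mn²⁺ is the cathode (higher E°), Tl⁺/Tl the anode: E°cell = +1.49 − (-0.30) = +1.79 V, n = 5.
Overall: MnO₄⁻(aq) + 8 H⁺(aq) + 5 Tl(s) → Mn²⁺(aq) + 4 H₂O(l) + 5 Tl⁺(aq)
Q = [Mn²⁺]·[Tl⁺]^5 / ([MnO₄⁻]·[H⁺]^8); log Q = 5.219.
E = E° − (0.0592/n) log Q = +1.79 − (0.0592/5)(5.219) = +1.728 V.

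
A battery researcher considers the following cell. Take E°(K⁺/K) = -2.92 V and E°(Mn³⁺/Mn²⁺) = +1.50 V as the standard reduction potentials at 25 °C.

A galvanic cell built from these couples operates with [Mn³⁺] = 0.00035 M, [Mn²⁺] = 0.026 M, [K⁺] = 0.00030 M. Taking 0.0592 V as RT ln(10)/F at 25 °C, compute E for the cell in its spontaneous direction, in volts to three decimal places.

+4.518 V

Mn³⁺/Mn²⁺ is the cathode (higher E°), K⁺/K the anode: E°cell = +1.50 − (-2.92) = +4.42 V, n = 1.
Overall: Mn³⁺(aq) + K(s) → Mn²⁺(aq) + K⁺(aq)
Q = [Mn²⁺]·[K⁺] / ([Mn³⁺]); log Q = -1.652.
E = E° − (0.0592/n) log Q = +4.42 − (0.0592/1)(-1.652) = +4.518 V.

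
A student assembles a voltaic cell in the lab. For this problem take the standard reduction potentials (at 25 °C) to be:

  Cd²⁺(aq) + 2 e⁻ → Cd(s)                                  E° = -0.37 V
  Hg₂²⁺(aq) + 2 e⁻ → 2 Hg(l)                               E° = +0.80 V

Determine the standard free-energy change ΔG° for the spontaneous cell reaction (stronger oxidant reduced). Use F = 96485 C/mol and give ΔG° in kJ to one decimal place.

Hg₂²⁺/Hg (E° = +0.80 V) is the cathode; Cd²⁺/Cd (E° = -0.37 V) is the anode, so E°cell = +1.17 V.
Balancing electrons gives n = 2 (lcm of 2 and 2).
ΔG° = −nFE° = −(2)(96485)(+1.17) = -225,775 J = -225.8 kJ.

-225.8 kJ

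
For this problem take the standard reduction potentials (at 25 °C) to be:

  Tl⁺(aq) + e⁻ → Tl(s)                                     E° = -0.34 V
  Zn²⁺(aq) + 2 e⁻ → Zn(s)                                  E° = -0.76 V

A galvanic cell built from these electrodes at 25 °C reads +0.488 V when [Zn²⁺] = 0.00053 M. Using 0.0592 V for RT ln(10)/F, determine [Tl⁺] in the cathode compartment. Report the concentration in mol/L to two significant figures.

Tl⁺/Tl is the cathode, Zn²⁺/Zn the anode: E°cell = +0.42 V, n = 2.
Overall reaction: 2 Tl⁺(aq) + Zn(s) → 2 Tl(s) + Zn²⁺(aq); Q = [Zn²⁺]^1/[Tl⁺]^2.
From E = E° − (0.0592/n) log Q: log Q = (E° − E)·n/0.0592 = (+0.42 − (+0.488))·2/0.0592 = -2.2973.
So 2·log[Tl⁺] = 1·log(0.00053) − log Q = -3.2757 − (-2.2973) = -0.9784; log[Tl⁺] = -0.9784 / 2 = -0.4892; [Tl⁺] = 10^(-0.4892) ≈ 0.32 M.

0.32 M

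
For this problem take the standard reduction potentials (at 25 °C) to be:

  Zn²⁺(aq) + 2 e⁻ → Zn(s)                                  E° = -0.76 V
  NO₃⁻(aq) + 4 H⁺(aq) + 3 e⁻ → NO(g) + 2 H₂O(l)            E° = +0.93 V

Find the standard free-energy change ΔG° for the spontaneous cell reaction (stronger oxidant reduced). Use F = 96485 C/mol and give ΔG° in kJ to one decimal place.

-978.4 kJ

NO₃⁻/NO (E° = +0.93 V) is the cathode; Zn²⁺/Zn (E° = -0.76 V) is the anode, so E°cell = +1.69 V.
Balancing electrons gives n = 6 (lcm of 3 and 2).
ΔG° = −nFE° = −(6)(96485)(+1.69) = -978,358 J = -978.4 kJ.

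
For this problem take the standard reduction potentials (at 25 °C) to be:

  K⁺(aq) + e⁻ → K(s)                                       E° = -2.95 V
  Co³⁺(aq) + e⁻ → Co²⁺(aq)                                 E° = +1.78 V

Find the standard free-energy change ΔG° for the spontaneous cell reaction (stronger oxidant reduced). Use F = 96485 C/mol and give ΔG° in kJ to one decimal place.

-456.4 kJ

Co³⁺/Co²⁺ (E° = +1.78 V) is the cathode; K⁺/K (E° = -2.95 V) is the anode, so E°cell = +4.73 V.
Balancing electrons gives n = 1 (lcm of 1 and 1).
ΔG° = −nFE° = −(1)(96485)(+4.73) = -456,374 J = -456.4 kJ.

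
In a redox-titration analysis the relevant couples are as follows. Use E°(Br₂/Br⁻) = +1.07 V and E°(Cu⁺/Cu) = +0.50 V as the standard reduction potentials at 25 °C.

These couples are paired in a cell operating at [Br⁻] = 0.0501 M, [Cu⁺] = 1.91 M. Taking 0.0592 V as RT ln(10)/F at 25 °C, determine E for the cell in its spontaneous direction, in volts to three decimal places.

+0.630 V

Br₂/Br⁻ is the cathode (higher E°), Cu⁺/Cu the anode: E°cell = +1.07 − (+0.50) = +0.57 V, n = 2.
Overall: Br₂(l) + 2 Cu(s) → 2 Br⁻(aq) + 2 Cu⁺(aq)
Q = [Br⁻]^2·[Cu⁺]^2; log Q = -2.038.
E = E° − (0.0592/n) log Q = +0.57 − (0.0592/2)(-2.038) = +0.630 V.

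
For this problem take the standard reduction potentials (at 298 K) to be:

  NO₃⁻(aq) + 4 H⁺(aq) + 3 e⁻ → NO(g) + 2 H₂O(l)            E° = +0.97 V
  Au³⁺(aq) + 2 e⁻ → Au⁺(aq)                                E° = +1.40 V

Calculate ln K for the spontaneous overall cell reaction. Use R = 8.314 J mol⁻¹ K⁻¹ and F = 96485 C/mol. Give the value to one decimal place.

100.5

Cathode: Au³⁺/Au⁺; anode: NO₃⁻/NO. E°cell = (+1.40) − (+0.97) = +0.43 V, with n = 6.
ΔG° = −nFE° = −RT ln K, so ln K = nFE°/(RT) = (6)(96485)(+0.43) / ((8.314)(298)) = 100.474.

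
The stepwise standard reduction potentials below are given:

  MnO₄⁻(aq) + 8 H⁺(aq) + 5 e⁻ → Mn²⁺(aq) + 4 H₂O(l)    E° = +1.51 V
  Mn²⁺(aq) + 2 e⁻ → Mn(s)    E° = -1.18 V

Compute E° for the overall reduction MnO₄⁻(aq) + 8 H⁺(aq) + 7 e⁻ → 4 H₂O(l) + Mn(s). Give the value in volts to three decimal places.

Standard free energies of sequential steps add: ΔG°₃ = ΔG°₁ + ΔG°₂, so n₃E°₃ = n₁E°₁ + n₂E°₂.
E°₃ = (5×+1.51 + 2×-1.18) / 7 = (+5.190) / 7 = +0.741 V.
Simply averaging or adding the two E° values would be wrong; the electron-weighted sum is required.

+0.741 V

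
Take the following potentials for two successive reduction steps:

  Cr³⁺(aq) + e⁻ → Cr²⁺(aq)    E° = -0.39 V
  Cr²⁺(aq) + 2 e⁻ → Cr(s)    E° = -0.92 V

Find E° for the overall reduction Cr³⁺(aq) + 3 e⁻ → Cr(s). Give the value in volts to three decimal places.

Standard free energies of sequential steps add: ΔG°₃ = ΔG°₁ + ΔG°₂, so n₃E°₃ = n₁E°₁ + n₂E°₂.
E°₃ = (1×-0.39 + 2×-0.92) / 3 = (-2.230) / 3 = -0.743 V.

-0.743 V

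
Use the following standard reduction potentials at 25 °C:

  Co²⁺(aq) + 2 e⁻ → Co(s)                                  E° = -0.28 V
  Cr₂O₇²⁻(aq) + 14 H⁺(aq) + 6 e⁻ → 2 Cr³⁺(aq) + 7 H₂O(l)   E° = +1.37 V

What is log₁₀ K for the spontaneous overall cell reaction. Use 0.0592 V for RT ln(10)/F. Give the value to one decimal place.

Cathode: Cr₂O₇²⁻/Cr³⁺; anode: Co²⁺/Co. E°cell = +1.65 V, n = 6.
log K = nE°cell / 0.0592 = (6)(+1.65) / 0.0592 = 167.2.

167.2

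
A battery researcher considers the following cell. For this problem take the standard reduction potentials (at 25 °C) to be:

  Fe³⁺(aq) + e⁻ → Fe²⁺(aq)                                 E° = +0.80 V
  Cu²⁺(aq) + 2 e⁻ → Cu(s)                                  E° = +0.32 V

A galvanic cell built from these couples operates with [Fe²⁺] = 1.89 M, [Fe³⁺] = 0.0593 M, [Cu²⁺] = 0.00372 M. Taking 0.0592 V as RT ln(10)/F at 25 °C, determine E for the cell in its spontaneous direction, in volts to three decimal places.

Fe³⁺/Fe²⁺ is the cathode (higher E°), Cu²⁺/Cu the anode: E°cell = +0.80 − (+0.32) = +0.48 V, n = 2.
Overall: 2 Fe³⁺(aq) + Cu(s) → 2 Fe²⁺(aq) + Cu²⁺(aq)
Q = [Fe²⁺]^2·[Cu²⁺] / ([Fe³⁺]^2); log Q = 0.577.
E = E° − (0.0592/n) log Q = +0.48 − (0.0592/2)(0.577) = +0.463 V.

+0.463 V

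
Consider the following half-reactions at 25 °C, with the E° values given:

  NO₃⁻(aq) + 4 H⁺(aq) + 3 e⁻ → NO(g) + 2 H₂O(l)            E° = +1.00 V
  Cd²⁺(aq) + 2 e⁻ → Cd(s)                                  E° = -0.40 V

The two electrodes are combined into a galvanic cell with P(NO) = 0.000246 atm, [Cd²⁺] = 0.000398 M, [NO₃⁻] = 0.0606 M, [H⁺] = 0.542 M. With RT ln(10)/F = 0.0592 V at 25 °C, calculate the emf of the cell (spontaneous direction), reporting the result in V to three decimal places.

+1.527 V

NO₃⁻/NO is the cathode (higher E°), Cd²⁺/Cd the anode: E°cell = +1.00 − (-0.40) = +1.40 V, n = 6.
Overall: 2 NO₃⁻(aq) + 8 H⁺(aq) + 3 Cd(s) → 2 NO(g) + 4 H₂O(l) + 3 Cd²⁺(aq)
Q = P(NO)^2·[Cd²⁺]^3 / ([NO₃⁻]^2·[H⁺]^8); log Q = -12.855.
E = E° − (0.0592/n) log Q = +1.40 − (0.0592/6)(-12.855) = +1.527 V.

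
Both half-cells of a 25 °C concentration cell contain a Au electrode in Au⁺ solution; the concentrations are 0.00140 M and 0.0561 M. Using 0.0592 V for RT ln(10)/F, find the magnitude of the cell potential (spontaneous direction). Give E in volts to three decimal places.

For a concentration cell E°cell = 0. The 0.0561 M side is the cathode (reduction is favoured where [Au⁺] is higher).
With n = 1, E = −(0.0592/1) log([Au⁺]ₐₙ/[Au⁺]꜀ₐₜ) = −(0.0592/1) log(0.0014/0.0561) = −(0.0592/1)(-1.603) = +0.095 V.

+0.095 V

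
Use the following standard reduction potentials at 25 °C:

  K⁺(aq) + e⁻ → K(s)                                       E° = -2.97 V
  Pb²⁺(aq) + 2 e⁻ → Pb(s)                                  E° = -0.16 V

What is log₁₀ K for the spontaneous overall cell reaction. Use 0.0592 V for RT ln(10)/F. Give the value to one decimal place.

94.9

Cathode: Pb²⁺/Pb; anode: K⁺/K. E°cell = +2.81 V, n = 2.
log K = nE°cell / 0.0592 = (2)(+2.81) / 0.0592 = 94.9.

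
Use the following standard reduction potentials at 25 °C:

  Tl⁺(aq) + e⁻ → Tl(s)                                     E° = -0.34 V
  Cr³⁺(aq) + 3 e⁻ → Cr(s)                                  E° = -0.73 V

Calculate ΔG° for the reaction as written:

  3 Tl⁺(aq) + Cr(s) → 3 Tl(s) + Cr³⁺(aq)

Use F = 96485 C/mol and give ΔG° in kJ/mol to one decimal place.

As written, Tl⁺/Tl is reduced (cathode) and Cr³⁺/Cr is oxidised (anode), so E°cell = (-0.34) − (-0.73) = +0.39 V.
Balancing electrons gives n = 3.
ΔG° = −nFE° = −(3)(96485)(+0.39) = -112,887 J = -112.9 kJ/mol.

-112.9 kJ/mol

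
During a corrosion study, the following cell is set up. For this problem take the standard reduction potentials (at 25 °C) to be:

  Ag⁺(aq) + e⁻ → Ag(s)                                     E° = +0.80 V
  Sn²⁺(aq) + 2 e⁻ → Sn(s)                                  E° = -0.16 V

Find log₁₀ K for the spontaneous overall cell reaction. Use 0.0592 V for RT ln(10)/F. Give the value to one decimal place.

Cathode: Ag⁺/Ag; anode: Sn²⁺/Sn. E°cell = +0.96 V, n = 2.
log K = nE°cell / 0.0592 = (2)(+0.96) / 0.0592 = 32.4.

32.4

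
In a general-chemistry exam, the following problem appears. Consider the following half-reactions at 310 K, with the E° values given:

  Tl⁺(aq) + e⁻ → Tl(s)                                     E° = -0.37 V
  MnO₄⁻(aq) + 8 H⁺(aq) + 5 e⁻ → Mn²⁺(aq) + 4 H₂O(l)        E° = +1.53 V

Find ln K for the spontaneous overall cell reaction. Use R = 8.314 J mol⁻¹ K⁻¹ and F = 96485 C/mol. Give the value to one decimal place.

Cathode: MnO₄⁻/Mn²⁺; anode: Tl⁺/Tl. E°cell = (+1.53) − (-0.37) = +1.90 V, with n = 5.
ΔG° = −nFE° = −RT ln K, so ln K = nFE°/(RT) = (5)(96485)(+1.90) / ((8.314)(310)) = 355.641.

355.6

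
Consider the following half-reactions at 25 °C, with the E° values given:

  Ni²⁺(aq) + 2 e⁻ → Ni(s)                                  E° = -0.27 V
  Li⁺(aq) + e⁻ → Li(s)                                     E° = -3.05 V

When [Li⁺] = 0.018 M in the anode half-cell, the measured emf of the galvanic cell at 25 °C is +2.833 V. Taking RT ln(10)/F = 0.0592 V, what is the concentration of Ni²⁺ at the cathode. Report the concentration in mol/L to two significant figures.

0.020 M

Ni²⁺/Ni is the cathode, Li⁺/Li the anode: E°cell = +2.78 V, n = 2.
Overall reaction: Ni²⁺(aq) + 2 Li(s) → Ni(s) + 2 Li⁺(aq); Q = [Li⁺]^2/[Ni²⁺]^1.
From E = E° − (0.0592/n) log Q: log Q = (E° − E)·n/0.0592 = (+2.78 − (+2.833))·2/0.0592 = -1.7905.
So 1·log[Ni²⁺] = 2·log(0.018) − log Q = -3.4895 − (-1.7905) = -1.6990; [Ni²⁺] = 10^(-1.6990) ≈ 0.020 M.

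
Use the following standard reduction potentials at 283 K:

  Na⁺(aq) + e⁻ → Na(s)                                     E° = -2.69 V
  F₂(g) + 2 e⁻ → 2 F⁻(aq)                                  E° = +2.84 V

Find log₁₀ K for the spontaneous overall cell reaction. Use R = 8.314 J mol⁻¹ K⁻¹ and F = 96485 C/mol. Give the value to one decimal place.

Cathode: F₂/F⁻; anode: Na⁺/Na. E°cell = (+2.84) − (-2.69) = +5.53 V, with n = 2.
ΔG° = −nFE° = −RT ln K, so ln K = nFE°/(RT) = (2)(96485)(+5.53) / ((8.314)(283)) = 453.543.
log₁₀ K = 453.543 / ln 10 = 197.0.

197.0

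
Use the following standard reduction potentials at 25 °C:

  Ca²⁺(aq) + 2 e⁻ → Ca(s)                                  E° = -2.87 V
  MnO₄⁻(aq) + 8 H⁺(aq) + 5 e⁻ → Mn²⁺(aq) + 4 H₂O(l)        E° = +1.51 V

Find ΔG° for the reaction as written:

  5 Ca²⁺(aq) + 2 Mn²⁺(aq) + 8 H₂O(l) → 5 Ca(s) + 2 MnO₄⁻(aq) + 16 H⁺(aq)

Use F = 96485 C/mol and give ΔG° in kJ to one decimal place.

As written, Ca²⁺/Ca is reduced (cathode) and MnO₄⁻/Mn²⁺ is oxidised (anode), so E°cell = (-2.87) − (+1.51) = -4.38 V.
Balancing electrons gives n = 10.
ΔG° = −nFE° = −(10)(96485)(-4.38) = 4,226,043 J = +4226.0 kJ.

+4226.0 kJ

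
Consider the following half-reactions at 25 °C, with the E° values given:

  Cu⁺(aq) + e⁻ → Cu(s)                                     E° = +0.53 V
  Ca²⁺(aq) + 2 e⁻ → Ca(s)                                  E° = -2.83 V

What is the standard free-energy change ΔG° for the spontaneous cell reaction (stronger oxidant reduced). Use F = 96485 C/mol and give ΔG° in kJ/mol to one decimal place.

Cu⁺/Cu (E° = +0.53 V) is the cathode; Ca²⁺/Ca (E° = -2.83 V) is the anode, so E°cell = +3.36 V.
Balancing electrons gives n = 2 (lcm of 1 and 2).
ΔG° = −nFE° = −(2)(96485)(+3.36) = -648,379 J = -648.4 kJ/mol.

-648.4 kJ/mol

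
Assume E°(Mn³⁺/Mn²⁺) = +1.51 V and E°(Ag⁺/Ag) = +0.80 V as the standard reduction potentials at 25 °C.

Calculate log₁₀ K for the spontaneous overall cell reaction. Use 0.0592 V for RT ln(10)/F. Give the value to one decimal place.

12.0

Cathode: Mn³⁺/Mn²⁺; anode: Ag⁺/Ag. E°cell = +0.71 V, n = 1.
log K = nE°cell / 0.0592 = (1)(+0.71) / 0.0592 = 12.0.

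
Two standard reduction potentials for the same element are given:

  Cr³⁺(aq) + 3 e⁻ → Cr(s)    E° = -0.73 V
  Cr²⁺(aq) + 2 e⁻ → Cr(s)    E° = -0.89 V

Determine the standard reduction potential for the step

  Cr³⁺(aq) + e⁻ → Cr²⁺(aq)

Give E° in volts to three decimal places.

-0.410 V

Sequential free energies add, so n₃E°₃ = n₁E°₁ + n₂E°₂.
With n₃ = 3, and the known step contributing 2×(-0.89) V, the unknown satisfies 1·E° = 3×(-0.73) − 2×(-0.89) = -0.410.
E° = -0.410 / 1 = -0.410 V.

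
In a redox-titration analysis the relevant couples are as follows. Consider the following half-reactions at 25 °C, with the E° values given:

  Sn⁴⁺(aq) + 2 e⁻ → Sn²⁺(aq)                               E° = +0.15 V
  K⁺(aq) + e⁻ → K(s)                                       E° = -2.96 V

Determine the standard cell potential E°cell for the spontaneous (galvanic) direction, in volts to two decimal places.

The Sn⁴⁺/Sn²⁺ couple has the higher reduction potential, so it is the cathode; K⁺/K is oxidised at the anode.
E°cell = E°(cathode) − E°(anode) = (+0.15) − (-2.96) = +3.11 V.

+3.11 V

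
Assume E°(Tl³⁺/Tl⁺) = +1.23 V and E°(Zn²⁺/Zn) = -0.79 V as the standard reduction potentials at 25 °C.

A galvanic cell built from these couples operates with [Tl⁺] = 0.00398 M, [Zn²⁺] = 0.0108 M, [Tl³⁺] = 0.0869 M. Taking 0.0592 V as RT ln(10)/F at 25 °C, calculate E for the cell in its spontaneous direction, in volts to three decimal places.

Tl³⁺/Tl⁺ is the cathode (higher E°), Zn²⁺/Zn the anode: E°cell = +1.23 − (-0.79) = +2.02 V, n = 2.
Overall: Tl³⁺(aq) + Zn(s) → Tl⁺(aq) + Zn²⁺(aq)
Q = [Tl⁺]·[Zn²⁺] / ([Tl³⁺]); log Q = -3.306.
E = E° − (0.0592/n) log Q = +2.02 − (0.0592/2)(-3.306) = +2.118 V.

+2.118 V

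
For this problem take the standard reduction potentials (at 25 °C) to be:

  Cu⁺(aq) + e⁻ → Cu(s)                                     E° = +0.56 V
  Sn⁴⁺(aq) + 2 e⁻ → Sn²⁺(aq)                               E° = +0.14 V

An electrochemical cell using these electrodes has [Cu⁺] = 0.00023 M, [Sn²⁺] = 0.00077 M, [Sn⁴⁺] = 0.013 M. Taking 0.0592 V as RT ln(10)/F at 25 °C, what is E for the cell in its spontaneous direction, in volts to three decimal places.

Cu⁺/Cu is the cathode (higher E°), Sn⁴⁺/Sn²⁺ the anode: E°cell = +0.56 − (+0.14) = +0.42 V, n = 2.
Overall: 2 Cu⁺(aq) + Sn²⁺(aq) → 2 Cu(s) + Sn⁴⁺(aq)
Q = [Sn⁴⁺] / ([Cu⁺]^2·[Sn²⁺]); log Q = 8.504.
E = E° − (0.0592/n) log Q = +0.42 − (0.0592/2)(8.504) = +0.168 V.

+0.168 V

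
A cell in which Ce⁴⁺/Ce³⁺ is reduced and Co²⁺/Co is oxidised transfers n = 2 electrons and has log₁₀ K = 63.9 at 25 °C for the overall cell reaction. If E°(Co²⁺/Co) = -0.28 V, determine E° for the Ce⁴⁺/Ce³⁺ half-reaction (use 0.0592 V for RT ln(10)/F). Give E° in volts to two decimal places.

+1.61 V

E°cell = (0.0592/n)·log K = (0.0592/2)(63.9) = +1.891 V.
Since Ce⁴⁺/Ce³⁺ is the cathode and Co²⁺/Co the anode, E°cell = E°(Ce⁴⁺/Ce³⁺) − E°(Co²⁺/Co).
So E°(Ce⁴⁺/Ce³⁺) = E°cell + E°(Co²⁺/Co) = +1.891 + (-0.28) = +1.61 V.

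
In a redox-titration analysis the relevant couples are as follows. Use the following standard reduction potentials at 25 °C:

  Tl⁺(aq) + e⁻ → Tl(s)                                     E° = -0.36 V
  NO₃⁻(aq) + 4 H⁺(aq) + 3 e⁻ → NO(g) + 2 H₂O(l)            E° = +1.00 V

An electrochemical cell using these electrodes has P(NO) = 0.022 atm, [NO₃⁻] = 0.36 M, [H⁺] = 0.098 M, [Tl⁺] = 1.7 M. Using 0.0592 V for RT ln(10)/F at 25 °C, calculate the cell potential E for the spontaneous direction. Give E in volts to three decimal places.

NO₃⁻/NO is the cathode (higher E°), Tl⁺/Tl the anode: E°cell = +1.00 − (-0.36) = +1.36 V, n = 3.
Overall: NO₃⁻(aq) + 4 H⁺(aq) + 3 Tl(s) → NO(g) + 2 H₂O(l) + 3 Tl⁺(aq)
Q = P(NO)·[Tl⁺]^3 / ([NO₃⁻]·[H⁺]^4); log Q = 3.513.
E = E° − (0.0592/n) log Q = +1.36 − (0.0592/3)(3.513) = +1.291 V.

+1.291 V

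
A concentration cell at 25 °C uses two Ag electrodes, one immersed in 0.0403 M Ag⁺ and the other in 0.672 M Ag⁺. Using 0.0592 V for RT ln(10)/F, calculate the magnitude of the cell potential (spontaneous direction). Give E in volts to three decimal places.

For a concentration cell E°cell = 0. The 0.672 M side is the cathode (reduction is favoured where [Ag⁺] is higher).
With n = 1, E = −(0.0592/1) log([Ag⁺]ₐₙ/[Ag⁺]꜀ₐₜ) = −(0.0592/1) log(0.0403/0.672) = −(0.0592/1)(-1.222) = +0.072 V.

+0.072 V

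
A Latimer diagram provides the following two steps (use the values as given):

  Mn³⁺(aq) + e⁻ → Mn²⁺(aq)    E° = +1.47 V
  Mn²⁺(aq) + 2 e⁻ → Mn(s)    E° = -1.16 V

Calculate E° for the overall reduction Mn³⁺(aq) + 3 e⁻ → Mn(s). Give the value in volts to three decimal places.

Since ΔG° = −nFE° is additive over sequential reductions, n₃E°₃ = n₁E°₁ + n₂E°₂.
E°₃ = (1×+1.47 + 2×-1.16) / 3 = (-0.850) / 3 = -0.283 V.
Simply averaging or adding the two E° values would be wrong; the electron-weighted sum is required.

-0.283 V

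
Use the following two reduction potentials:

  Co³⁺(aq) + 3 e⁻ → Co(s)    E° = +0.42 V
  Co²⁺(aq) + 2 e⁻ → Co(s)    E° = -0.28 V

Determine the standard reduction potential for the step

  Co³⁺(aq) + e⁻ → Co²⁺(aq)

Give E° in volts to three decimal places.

Sequential free energies add, so n₃E°₃ = n₁E°₁ + n₂E°₂.
With n₃ = 3, and the known step contributing 2×(-0.28) V, the unknown satisfies 1·E° = 3×(+0.42) − 2×(-0.28) = +1.820.
E° = +1.820 / 1 = +1.820 V.

+1.820 V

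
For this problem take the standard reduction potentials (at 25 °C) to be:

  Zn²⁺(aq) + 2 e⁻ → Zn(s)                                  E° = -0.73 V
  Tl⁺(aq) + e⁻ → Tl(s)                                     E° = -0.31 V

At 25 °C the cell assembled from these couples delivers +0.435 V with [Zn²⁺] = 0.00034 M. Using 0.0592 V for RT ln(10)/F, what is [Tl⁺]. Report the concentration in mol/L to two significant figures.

Tl⁺/Tl is the cathode, Zn²⁺/Zn the anode: E°cell = +0.42 V, n = 2.
Overall reaction: 2 Tl⁺(aq) + Zn(s) → 2 Tl(s) + Zn²⁺(aq); Q = [Zn²⁺]^1/[Tl⁺]^2.
From E = E° − (0.0592/n) log Q: log Q = (E° − E)·n/0.0592 = (+0.42 − (+0.435))·2/0.0592 = -0.5068.
So 2·log[Tl⁺] = 1·log(0.00034) − log Q = -3.4685 − (-0.5068) = -2.9617; log[Tl⁺] = -2.9617 / 2 = -1.4808; [Tl⁺] = 10^(-1.4808) ≈ 0.033 M.

0.033 M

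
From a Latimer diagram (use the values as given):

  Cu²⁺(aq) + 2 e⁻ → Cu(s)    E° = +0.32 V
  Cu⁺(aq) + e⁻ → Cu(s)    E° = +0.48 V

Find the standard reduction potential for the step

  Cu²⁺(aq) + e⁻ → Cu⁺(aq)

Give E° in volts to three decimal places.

Sequential free energies add, so n₃E°₃ = n₁E°₁ + n₂E°₂.
With n₃ = 2, and the known step contributing 1×(+0.48) V, the unknown satisfies 1·E° = 2×(+0.32) − 1×(+0.48) = +0.160.
E° = +0.160 / 1 = +0.160 V.

+0.160 V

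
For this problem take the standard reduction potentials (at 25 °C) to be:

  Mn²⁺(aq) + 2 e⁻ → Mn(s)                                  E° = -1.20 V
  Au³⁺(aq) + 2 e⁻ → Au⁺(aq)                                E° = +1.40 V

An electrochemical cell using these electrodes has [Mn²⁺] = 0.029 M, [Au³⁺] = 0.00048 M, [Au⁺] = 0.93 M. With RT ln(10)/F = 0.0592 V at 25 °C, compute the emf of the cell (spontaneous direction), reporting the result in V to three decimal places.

+2.548 V

Au³⁺/Au⁺ is the cathode (higher E°), Mn²⁺/Mn the anode: E°cell = +1.40 − (-1.20) = +2.60 V, n = 2.
Overall: Au³⁺(aq) + Mn(s) → Au⁺(aq) + Mn²⁺(aq)
Q = [Au⁺]·[Mn²⁺] / ([Au³⁺]); log Q = 1.750.
E = E° − (0.0592/n) log Q = +2.60 − (0.0592/2)(1.750) = +2.548 V.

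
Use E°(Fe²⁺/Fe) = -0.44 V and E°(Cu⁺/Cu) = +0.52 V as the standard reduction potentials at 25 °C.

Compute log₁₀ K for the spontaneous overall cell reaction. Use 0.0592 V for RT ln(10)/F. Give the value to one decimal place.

32.4

Cathode: Cu⁺/Cu; anode: Fe²⁺/Fe. E°cell = +0.96 V, n = 2.
log K = nE°cell / 0.0592 = (2)(+0.96) / 0.0592 = 32.4.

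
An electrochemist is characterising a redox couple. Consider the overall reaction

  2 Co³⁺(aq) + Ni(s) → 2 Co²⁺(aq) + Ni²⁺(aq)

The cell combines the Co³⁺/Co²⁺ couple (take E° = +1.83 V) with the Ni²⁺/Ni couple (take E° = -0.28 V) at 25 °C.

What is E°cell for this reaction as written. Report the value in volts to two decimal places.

The Co³⁺/Co²⁺ couple has the higher reduction potential, so it is the cathode; Ni²⁺/Ni is oxidised at the anode.
E°cell = E°(cathode) − E°(anode) = (+1.83) − (-0.28) = +2.11 V.
Since E°cell > 0, the reaction is spontaneous under standard conditions.

+2.11 V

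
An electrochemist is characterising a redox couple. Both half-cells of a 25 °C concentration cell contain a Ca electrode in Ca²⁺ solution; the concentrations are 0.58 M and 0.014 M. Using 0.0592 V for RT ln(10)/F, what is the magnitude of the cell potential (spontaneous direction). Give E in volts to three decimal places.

+0.048 V

For a concentration cell E°cell = 0. The 0.58 M side is the cathode (reduction is favoured where [Ca²⁺] is higher).
With n = 2, E = −(0.0592/2) log([Ca²⁺]ₐₙ/[Ca²⁺]꜀ₐₜ) = −(0.0592/2) log(0.014/0.58) = −(0.0592/2)(-1.617) = +0.048 V.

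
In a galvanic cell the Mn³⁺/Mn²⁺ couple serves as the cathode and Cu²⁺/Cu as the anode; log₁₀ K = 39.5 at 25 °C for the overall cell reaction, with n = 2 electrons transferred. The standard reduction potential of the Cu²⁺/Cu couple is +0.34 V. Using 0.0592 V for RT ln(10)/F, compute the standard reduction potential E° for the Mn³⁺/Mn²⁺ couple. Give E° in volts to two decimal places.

E°cell = (0.0592/n)·log K = (0.0592/2)(39.5) = +1.169 V.
Since Mn³⁺/Mn²⁺ is the cathode and Cu²⁺/Cu the anode, E°cell = E°(Mn³⁺/Mn²⁺) − E°(Cu²⁺/Cu).
So E°(Mn³⁺/Mn²⁺) = E°cell + E°(Cu²⁺/Cu) = +1.169 + (+0.34) = +1.51 V.

+1.51 V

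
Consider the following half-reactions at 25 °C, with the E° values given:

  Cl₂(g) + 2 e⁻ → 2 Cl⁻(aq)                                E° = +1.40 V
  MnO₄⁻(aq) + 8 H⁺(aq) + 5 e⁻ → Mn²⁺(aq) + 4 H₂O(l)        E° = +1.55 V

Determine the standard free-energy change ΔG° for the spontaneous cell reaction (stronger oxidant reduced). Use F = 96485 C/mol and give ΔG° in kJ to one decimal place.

MnO₄⁻/Mn²⁺ (E° = +1.55 V) is the cathode; Cl₂/Cl⁻ (E° = +1.40 V) is the anode, so E°cell = +0.15 V.
Balancing electrons gives n = 10 (lcm of 5 and 2).
ΔG° = −nFE° = −(10)(96485)(+0.15) = -144,728 J = -144.7 kJ.

-144.7 kJ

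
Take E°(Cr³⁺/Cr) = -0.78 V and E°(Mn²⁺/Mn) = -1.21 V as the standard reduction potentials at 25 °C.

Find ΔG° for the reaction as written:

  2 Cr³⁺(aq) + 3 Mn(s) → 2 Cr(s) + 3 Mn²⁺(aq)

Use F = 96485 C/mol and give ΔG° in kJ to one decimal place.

-248.9 kJ

As written, Cr³⁺/Cr is reduced (cathode) and Mn²⁺/Mn is oxidised (anode), so E°cell = (-0.78) − (-1.21) = +0.43 V.
Balancing electrons gives n = 6.
ΔG° = −nFE° = −(6)(96485)(+0.43) = -248,931 J = -248.9 kJ.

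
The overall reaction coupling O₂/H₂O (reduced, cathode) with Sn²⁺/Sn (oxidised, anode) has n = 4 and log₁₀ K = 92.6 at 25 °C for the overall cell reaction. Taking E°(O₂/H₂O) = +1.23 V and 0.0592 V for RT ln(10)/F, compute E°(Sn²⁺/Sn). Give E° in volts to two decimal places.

-0.14 V

E°cell = (0.0592/n)·log K = (0.0592/4)(92.6) = +1.370 V.
Since O₂/H₂O is the cathode and Sn²⁺/Sn the anode, E°cell = E°(O₂/H₂O) − E°(Sn²⁺/Sn).
So E°(Sn²⁺/Sn) = E°(O₂/H₂O) − E°cell = (+1.23) − (+1.370) = -0.14 V.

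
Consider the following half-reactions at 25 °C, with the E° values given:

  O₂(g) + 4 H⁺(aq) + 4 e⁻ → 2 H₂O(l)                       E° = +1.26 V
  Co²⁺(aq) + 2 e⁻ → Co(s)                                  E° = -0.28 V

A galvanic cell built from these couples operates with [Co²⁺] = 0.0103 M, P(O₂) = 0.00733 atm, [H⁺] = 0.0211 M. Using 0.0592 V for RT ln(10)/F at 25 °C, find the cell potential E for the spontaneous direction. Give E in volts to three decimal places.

+1.468 V

O₂/H₂O is the cathode (higher E°), Co²⁺/Co the anode: E°cell = +1.26 − (-0.28) = +1.54 V, n = 4.
Overall: O₂(g) + 4 H⁺(aq) + 2 Co(s) → 2 H₂O(l) + 2 Co²⁺(aq)
Q = [Co²⁺]^2 / (P(O₂)·[H⁺]^4); log Q = 4.863.
E = E° − (0.0592/n) log Q = +1.54 − (0.0592/4)(4.863) = +1.468 V.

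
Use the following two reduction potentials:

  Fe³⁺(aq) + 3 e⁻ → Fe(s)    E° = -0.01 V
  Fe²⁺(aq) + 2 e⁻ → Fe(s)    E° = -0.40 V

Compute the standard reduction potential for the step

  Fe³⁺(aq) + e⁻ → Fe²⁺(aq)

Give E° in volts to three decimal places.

Sequential free energies add, so n₃E°₃ = n₁E°₁ + n₂E°₂.
With n₃ = 3, and the known step contributing 2×(-0.40) V, the unknown satisfies 1·E° = 3×(-0.01) − 2×(-0.40) = +0.770.
E° = +0.770 / 1 = +0.770 V.

+0.770 V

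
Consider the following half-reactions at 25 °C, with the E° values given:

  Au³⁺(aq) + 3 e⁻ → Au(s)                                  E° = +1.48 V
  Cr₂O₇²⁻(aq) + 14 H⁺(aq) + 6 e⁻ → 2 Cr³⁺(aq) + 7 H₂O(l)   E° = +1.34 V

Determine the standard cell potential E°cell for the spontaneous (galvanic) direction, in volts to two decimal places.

The Au³⁺/Au couple has the higher reduction potential, so it is the cathode; Cr₂O₇²⁻/Cr³⁺ is oxidised at the anode.
E°cell = E°(cathode) − E°(anode) = (+1.48) − (+1.34) = +0.14 V.
Since E°cell > 0, the reaction is spontaneous under standard conditions.

+0.14 V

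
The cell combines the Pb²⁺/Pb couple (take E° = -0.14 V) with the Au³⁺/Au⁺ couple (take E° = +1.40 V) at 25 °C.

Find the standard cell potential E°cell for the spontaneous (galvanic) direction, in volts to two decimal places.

The Au³⁺/Au⁺ couple has the higher reduction potential, so it is the cathode; Pb²⁺/Pb is oxidised at the anode.
E°cell = E°(cathode) − E°(anode) = (+1.40) − (-0.14) = +1.54 V.

+1.54 V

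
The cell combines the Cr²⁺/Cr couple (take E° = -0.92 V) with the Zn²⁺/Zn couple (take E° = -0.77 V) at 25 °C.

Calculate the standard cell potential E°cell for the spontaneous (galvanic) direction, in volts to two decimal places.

The Zn²⁺/Zn couple has the higher reduction potential, so it is the cathode; Cr²⁺/Cr is oxidised at the anode.
E°cell = E°(cathode) − E°(anode) = (-0.77) − (-0.92) = +0.15 V.

+0.15 V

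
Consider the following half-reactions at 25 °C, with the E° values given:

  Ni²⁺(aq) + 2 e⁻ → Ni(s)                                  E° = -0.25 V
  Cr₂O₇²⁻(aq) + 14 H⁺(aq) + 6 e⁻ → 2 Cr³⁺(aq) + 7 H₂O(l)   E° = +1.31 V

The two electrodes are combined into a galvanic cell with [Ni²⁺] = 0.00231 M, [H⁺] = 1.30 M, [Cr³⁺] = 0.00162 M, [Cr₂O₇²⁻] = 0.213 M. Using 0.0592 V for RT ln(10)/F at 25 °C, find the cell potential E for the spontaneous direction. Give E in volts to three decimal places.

Cr₂O₇²⁻/Cr³⁺ is the cathode (higher E°), Ni²⁺/Ni the anode: E°cell = +1.31 − (-0.25) = +1.56 V, n = 6.
Overall: Cr₂O₇²⁻(aq) + 14 H⁺(aq) + 3 Ni(s) → 2 Cr³⁺(aq) + 7 H₂O(l) + 3 Ni²⁺(aq)
Q = [Cr³⁺]^2·[Ni²⁺]^3 / ([Cr₂O₇²⁻]·[H⁺]^14); log Q = -14.414.
E = E° − (0.0592/n) log Q = +1.56 − (0.0592/6)(-14.414) = +1.702 V.

+1.702 V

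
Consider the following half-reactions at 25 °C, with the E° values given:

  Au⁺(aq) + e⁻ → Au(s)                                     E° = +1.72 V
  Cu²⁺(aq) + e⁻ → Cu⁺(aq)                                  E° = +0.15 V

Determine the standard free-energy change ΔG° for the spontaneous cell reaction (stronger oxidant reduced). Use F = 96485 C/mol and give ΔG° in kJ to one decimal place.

Au⁺/Au (E° = +1.72 V) is the cathode; Cu²⁺/Cu⁺ (E° = +0.15 V) is the anode, so E°cell = +1.57 V.
Balancing electrons gives n = 1 (lcm of 1 and 1).
ΔG° = −nFE° = −(1)(96485)(+1.57) = -151,481 J = -151.5 kJ.

-151.5 kJ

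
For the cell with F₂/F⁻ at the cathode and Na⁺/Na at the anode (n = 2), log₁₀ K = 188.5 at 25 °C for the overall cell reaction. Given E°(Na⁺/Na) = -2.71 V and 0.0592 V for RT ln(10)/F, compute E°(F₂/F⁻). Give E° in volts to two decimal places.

+2.87 V

E°cell = (0.0592/n)·log K = (0.0592/2)(188.5) = +5.580 V.
Since F₂/F⁻ is the cathode and Na⁺/Na the anode, E°cell = E°(F₂/F⁻) − E°(Na⁺/Na).
So E°(F₂/F⁻) = E°cell + E°(Na⁺/Na) = +5.580 + (-2.71) = +2.87 V.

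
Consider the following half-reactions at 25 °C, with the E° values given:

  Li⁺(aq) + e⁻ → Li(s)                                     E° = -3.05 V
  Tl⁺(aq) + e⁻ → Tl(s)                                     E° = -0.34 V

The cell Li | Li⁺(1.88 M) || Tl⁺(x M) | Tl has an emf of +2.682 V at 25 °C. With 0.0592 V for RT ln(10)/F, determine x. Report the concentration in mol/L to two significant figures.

0.63 M

Tl⁺/Tl is the cathode, Li⁺/Li the anode: E°cell = +2.71 V, n = 1.
Overall reaction: Tl⁺(aq) + Li(s) → Tl(s) + Li⁺(aq); Q = [Li⁺]^1/[Tl⁺]^1.
From E = E° − (0.0592/n) log Q: log Q = (E° − E)·n/0.0592 = (+2.71 − (+2.682))·1/0.0592 = 0.4730.
So 1·log[Tl⁺] = 1·log(1.88) − log Q = 0.2742 − (0.4730) = -0.1988; [Tl⁺] = 10^(-0.1988) ≈ 0.63 M.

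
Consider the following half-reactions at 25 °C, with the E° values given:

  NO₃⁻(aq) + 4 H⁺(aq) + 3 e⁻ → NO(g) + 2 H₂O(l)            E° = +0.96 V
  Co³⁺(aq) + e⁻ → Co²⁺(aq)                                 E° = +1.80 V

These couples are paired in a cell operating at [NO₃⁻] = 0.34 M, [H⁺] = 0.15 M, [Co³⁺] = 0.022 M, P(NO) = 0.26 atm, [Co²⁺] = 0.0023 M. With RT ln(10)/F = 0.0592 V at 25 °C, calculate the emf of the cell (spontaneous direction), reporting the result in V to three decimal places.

+0.961 V

Co³⁺/Co²⁺ is the cathode (higher E°), NO₃⁻/NO the anode: E°cell = +1.80 − (+0.96) = +0.84 V, n = 3.
Overall: 3 Co³⁺(aq) + NO(g) + 2 H₂O(l) → 3 Co²⁺(aq) + NO₃⁻(aq) + 4 H⁺(aq)
Q = [Co²⁺]^3·[NO₃⁻]·[H⁺]^4 / ([Co³⁺]^3·P(NO)); log Q = -6.121.
E = E° − (0.0592/n) log Q = +0.84 − (0.0592/3)(-6.121) = +0.961 V.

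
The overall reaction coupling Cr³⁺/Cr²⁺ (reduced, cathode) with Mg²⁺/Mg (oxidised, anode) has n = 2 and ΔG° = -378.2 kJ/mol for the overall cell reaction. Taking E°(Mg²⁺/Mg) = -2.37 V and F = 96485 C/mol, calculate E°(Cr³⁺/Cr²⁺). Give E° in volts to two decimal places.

-0.41 V

E°cell = −ΔG°/(nF) = −(-378.2×10³)/((2)(96485)) = +1.960 V.
Since Cr³⁺/Cr²⁺ is the cathode and Mg²⁺/Mg the anode, E°cell = E°(Cr³⁺/Cr²⁺) − E°(Mg²⁺/Mg).
So E°(Cr³⁺/Cr²⁺) = E°cell + E°(Mg²⁺/Mg) = +1.960 + (-2.37) = -0.41 V.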